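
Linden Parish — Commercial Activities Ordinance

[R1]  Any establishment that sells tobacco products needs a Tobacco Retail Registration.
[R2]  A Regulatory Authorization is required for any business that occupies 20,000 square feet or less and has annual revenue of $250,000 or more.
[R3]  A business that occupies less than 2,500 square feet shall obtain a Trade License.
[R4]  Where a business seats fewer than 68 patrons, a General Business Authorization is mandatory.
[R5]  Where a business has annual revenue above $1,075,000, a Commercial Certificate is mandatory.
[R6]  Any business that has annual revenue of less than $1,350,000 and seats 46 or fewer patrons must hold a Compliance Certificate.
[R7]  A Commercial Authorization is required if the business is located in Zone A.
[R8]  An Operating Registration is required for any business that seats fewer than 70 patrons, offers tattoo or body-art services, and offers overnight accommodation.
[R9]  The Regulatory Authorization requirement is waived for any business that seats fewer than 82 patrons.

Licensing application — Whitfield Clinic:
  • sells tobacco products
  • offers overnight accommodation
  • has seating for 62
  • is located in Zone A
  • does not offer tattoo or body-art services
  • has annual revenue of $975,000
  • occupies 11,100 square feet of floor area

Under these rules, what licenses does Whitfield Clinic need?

Commercial Authorization, General Business Authorization, Tobacco Retail Registration

[R1] sells tobacco products → Tobacco Retail Registration required.
[R2] floor area 11,100 square feet ≤ 20,000 square feet; revenue $975,000 ≥ $250,000 → Regulatory Authorization required.
[R3] floor area 11,100 square feet ≥ 2,500 square feet → Trade License not required.
[R4] seating 62 < 68 → General Business Authorization required.
[R5] revenue $975,000 ≤ $1,075,000 → Commercial Certificate not required.
[R6] revenue $975,000 < $1,350,000; seating 62 > 46 → Compliance Certificate not required.
[R7] is located in Zone A → Commercial Authorization required.
[R8] seating 62 < 70; does not offer tattoo or body-art services; offers overnight accommodation → Operating Registration not required.
[R9] seating 62 < 82 → exempt from Regulatory Authorization.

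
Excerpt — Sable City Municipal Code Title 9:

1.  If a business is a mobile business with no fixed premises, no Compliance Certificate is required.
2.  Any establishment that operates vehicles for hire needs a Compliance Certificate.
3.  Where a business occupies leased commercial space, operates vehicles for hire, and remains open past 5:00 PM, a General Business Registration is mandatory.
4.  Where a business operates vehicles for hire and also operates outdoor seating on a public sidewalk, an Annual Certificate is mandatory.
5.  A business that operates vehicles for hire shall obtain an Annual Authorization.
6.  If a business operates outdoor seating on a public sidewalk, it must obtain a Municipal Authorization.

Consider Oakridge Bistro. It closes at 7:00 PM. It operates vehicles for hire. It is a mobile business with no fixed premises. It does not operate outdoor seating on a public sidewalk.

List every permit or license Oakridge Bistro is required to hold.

Annual Authorization

1. is a mobile business with no fixed premises → exempt from Compliance Certificate.
2. operates vehicles for hire → Compliance Certificate required.
3. is a mobile business with no fixed premises (not: occupies leased commercial space); operates vehicles for hire; closes 7:00 PM, after 5:00 PM → General Business Registration not required.
4. operates vehicles for hire; does not operate outdoor seating on a public sidewalk → Annual Certificate not required.
5. operates vehicles for hire → Annual Authorization required.
6. does not operate outdoor seating on a public sidewalk → Municipal Authorization not required.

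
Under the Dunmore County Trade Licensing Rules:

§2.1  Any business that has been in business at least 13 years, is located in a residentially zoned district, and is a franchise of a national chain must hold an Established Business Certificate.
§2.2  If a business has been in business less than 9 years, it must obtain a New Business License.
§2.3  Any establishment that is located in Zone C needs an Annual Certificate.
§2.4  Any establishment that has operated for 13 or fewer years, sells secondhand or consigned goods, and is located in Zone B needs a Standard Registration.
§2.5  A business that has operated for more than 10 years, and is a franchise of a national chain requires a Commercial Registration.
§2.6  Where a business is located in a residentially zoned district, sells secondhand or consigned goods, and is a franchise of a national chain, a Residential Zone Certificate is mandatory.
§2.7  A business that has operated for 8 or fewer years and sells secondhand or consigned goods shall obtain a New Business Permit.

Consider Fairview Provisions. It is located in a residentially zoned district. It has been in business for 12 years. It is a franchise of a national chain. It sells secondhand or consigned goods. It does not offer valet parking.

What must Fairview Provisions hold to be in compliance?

Commercial Registration, Residential Zone Certificate

§2.1 years in business 12 < 13; is located in a residentially zoned district; is a franchise of a national chain → Established Business Certificate not required.
§2.2 years in business 12 ≥ 9 → New Business License not required.
§2.3 is located in a residentially zoned district (not: is located in Zone C) → Annual Certificate not required.
§2.4 years in business 12 ≤ 13; sells secondhand or consigned goods; is located in a residentially zoned district (not: is located in Zone B) → Standard Registration not required.
§2.5 years in business 12 > 10; is a franchise of a national chain → Commercial Registration required.
§2.6 is located in a residentially zoned district; sells secondhand or consigned goods; is a franchise of a national chain → Residential Zone Certificate required.
§2.7 years in business 12 > 8; sells secondhand or consigned goods → New Business Permit not required.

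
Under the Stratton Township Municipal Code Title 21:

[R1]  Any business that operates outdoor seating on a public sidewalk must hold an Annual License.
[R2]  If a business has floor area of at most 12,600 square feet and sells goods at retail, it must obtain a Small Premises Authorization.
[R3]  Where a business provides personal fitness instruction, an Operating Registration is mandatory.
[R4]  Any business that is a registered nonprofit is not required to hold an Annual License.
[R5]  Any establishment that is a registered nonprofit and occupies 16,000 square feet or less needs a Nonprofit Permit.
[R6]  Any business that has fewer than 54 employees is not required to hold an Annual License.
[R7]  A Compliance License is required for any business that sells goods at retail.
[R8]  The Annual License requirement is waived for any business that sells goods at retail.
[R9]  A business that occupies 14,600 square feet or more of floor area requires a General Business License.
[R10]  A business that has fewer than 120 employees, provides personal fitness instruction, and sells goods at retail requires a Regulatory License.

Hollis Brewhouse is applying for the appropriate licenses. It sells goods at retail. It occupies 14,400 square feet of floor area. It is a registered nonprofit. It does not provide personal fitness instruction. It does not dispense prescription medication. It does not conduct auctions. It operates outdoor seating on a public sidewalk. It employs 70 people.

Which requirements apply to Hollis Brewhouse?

Compliance License, Nonprofit Permit

[R1] operates outdoor seating on a public sidewalk → Annual License required.
[R2] floor area 14,400 square feet > 12,600 square feet; sells goods at retail → Small Premises Authorization not required.
[R3] does not provide personal fitness instruction → Operating Registration not required.
[R4] is a registered nonprofit → exempt from Annual License.
[R5] is a registered nonprofit; floor area 14,400 square feet ≤ 16,000 square feet → Nonprofit Permit required.
[R6] employees 70 ≥ 54 → Annual License exemption does not apply.
[R7] sells goods at retail → Compliance License required.
[R8] sells goods at retail → exempt from Annual License.
[R9] floor area 14,400 square feet < 14,600 square feet → General Business License not required.
[R10] employees 70 < 120; does not provide personal fitness instruction; sells goods at retail → Regulatory License not required.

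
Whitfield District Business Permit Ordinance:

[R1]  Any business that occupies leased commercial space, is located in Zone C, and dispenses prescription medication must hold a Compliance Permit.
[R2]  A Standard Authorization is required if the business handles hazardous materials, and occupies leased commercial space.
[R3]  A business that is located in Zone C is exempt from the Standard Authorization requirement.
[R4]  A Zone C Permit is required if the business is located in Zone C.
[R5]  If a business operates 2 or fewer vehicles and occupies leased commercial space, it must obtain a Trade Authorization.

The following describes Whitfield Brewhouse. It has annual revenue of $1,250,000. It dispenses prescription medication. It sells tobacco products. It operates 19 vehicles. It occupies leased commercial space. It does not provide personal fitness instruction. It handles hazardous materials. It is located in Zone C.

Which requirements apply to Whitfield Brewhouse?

[R1] occupies leased commercial space; is located in Zone C; dispenses prescription medication → Compliance Permit required.
[R2] handles hazardous materials; occupies leased commercial space → Standard Authorization required.
[R3] is located in Zone C → exempt from Standard Authorization.
[R4] is located in Zone C → Zone C Permit required.
[R5] vehicles 19 > 2; occupies leased commercial space → Trade Authorization not required.

Compliance Permit, Zone C Permit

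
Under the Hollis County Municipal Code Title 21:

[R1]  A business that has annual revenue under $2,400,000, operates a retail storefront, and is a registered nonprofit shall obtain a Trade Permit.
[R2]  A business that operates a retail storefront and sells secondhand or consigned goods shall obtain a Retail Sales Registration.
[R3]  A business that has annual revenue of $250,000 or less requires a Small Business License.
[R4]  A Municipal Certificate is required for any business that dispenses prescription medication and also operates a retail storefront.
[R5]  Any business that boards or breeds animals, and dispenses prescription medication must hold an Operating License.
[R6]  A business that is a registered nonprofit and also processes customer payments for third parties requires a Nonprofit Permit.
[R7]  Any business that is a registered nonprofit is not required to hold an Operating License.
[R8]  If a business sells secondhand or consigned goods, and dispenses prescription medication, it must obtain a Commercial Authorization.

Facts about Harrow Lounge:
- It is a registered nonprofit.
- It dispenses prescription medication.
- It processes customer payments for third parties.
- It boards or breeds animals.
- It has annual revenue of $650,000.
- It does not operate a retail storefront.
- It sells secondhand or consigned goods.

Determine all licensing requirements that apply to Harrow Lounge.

[R1] revenue $650,000 < $2,400,000; does not operate a retail storefront; is a registered nonprofit → Trade Permit not required.
[R2] does not operate a retail storefront; sells secondhand or consigned goods → Retail Sales Registration not required.
[R3] revenue $650,000 > $250,000 → Small Business License not required.
[R4] dispenses prescription medication; does not operate a retail storefront → Municipal Certificate not required.
[R5] boards or breeds animals; dispenses prescription medication → Operating License required.
[R6] is a registered nonprofit; processes customer payments for third parties → Nonprofit Permit required.
[R7] is a registered nonprofit → exempt from Operating License.
[R8] sells secondhand or consigned goods; dispenses prescription medication → Commercial Authorization required.

Commercial Authorization, Nonprofit Permit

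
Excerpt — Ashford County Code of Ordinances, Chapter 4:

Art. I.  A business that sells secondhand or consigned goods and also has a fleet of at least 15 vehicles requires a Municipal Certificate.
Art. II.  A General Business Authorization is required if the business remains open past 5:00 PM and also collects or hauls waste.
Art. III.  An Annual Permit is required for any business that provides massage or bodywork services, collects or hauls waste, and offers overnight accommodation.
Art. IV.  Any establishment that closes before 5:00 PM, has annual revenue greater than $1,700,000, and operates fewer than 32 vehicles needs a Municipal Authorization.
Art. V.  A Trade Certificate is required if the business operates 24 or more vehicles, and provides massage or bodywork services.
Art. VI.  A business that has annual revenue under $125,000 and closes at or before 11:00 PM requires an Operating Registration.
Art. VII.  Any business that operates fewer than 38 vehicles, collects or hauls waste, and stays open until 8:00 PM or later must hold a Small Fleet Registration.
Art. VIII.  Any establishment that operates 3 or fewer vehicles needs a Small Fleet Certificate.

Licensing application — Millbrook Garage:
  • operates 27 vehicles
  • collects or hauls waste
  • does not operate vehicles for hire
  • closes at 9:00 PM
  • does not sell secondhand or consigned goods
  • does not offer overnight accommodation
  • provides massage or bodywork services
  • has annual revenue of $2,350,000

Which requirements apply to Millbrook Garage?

Art. I. does not sell secondhand or consigned goods; vehicles 27 ≥ 15 → Municipal Certificate not required.
Art. II. closes 9:00 PM, after 5:00 PM; collects or hauls waste → General Business Authorization required.
Art. III. provides massage or bodywork services; collects or hauls waste; does not offer overnight accommodation → Annual Permit not required.
Art. IV. closes 9:00 PM, after 5:00 PM; revenue $2,350,000 > $1,700,000; vehicles 27 < 32 → Municipal Authorization not required.
Art. V. vehicles 27 ≥ 24; provides massage or bodywork services → Trade Certificate required.
Art. VI. revenue $2,350,000 ≥ $125,000; closes 9:00 PM, at/before 11:00 PM → Operating Registration not required.
Art. VII. vehicles 27 < 38; collects or hauls waste; closes 9:00 PM, after 8:00 PM → Small Fleet Registration required.
Art. VIII. vehicles 27 > 3 → Small Fleet Certificate not required.

General Business Authorization, Small Fleet Registration, Trade Certificate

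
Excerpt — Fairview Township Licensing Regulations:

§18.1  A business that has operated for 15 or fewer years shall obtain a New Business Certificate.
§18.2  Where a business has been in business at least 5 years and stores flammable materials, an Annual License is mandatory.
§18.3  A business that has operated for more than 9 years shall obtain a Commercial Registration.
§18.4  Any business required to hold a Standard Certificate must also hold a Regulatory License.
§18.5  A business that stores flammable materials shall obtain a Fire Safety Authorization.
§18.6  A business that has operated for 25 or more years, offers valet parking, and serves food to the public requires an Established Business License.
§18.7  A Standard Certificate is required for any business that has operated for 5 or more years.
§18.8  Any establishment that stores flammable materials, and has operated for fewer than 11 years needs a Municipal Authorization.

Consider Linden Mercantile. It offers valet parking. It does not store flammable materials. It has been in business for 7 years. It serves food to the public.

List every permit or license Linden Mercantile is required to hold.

New Business Certificate, Regulatory License, Standard Certificate

§18.1 years in business 7 ≤ 15 → New Business Certificate required.
§18.2 years in business 7 ≥ 5; does not store flammable materials → Annual License not required.
§18.3 years in business 7 ≤ 9 → Commercial Registration not required.
§18.4 Standard Certificate is required → Regulatory License also required.
§18.5 does not store flammable materials → Fire Safety Authorization not required.
§18.6 years in business 7 < 25; offers valet parking; serves food to the public → Established Business License not required.
§18.7 years in business 7 ≥ 5 → Standard Certificate required.
§18.8 does not store flammable materials; years in business 7 < 11 → Municipal Authorization not required.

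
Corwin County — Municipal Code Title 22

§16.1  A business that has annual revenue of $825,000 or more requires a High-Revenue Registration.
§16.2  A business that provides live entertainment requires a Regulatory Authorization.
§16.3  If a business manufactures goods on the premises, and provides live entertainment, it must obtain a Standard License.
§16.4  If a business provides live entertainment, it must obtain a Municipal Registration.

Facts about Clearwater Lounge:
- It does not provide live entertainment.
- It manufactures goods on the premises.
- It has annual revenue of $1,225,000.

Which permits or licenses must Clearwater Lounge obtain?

High-Revenue Registration

§16.1 revenue $1,225,000 ≥ $825,000 → High-Revenue Registration required.
§16.2 does not provide live entertainment → Regulatory Authorization not required.
§16.3 manufactures goods on the premises; does not provide live entertainment → Standard License not required.
§16.4 does not provide live entertainment → Municipal Registration not required.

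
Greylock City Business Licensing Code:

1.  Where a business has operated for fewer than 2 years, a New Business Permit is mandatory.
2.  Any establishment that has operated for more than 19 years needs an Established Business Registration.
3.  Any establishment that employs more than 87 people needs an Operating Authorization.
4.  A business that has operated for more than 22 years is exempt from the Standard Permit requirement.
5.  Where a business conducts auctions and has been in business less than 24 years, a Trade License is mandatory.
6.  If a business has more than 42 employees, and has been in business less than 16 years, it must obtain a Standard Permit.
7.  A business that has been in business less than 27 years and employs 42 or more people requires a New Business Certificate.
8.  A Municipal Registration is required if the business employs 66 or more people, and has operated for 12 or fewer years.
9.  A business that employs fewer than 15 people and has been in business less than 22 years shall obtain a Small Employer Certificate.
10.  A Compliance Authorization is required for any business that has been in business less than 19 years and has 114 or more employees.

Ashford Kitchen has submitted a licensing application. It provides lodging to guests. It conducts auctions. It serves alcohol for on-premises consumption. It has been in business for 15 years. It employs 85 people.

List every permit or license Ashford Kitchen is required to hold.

New Business Certificate, Standard Permit, Trade License

1. years in business 15 ≥ 2 → New Business Permit not required.
2. years in business 15 ≤ 19 → Established Business Registration not required.
3. employees 85 ≤ 87 → Operating Authorization not required.
4. years in business 15 ≤ 22 → Standard Permit exemption does not apply.
5. conducts auctions; years in business 15 < 24 → Trade License required.
6. employees 85 > 42; years in business 15 < 16 → Standard Permit required.
7. years in business 15 < 27; employees 85 ≥ 42 → New Business Certificate required.
8. employees 85 ≥ 66; years in business 15 > 12 → Municipal Registration not required.
9. employees 85 ≥ 15; years in business 15 < 22 → Small Employer Certificate not required.
10. years in business 15 < 19; employees 85 < 114 → Compliance Authorization not required.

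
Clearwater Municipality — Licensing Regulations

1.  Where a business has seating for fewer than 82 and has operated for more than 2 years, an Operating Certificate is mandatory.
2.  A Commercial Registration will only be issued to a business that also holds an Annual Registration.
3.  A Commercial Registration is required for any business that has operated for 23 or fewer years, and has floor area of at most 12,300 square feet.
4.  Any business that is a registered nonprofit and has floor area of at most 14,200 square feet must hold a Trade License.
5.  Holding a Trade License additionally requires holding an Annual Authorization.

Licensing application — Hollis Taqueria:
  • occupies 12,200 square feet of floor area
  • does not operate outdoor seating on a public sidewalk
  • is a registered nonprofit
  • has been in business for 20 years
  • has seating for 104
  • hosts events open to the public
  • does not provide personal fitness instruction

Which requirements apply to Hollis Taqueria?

Annual Authorization, Annual Registration, Commercial Registration, Trade License

1. seating 104 ≥ 82; years in business 20 > 2 → Operating Certificate not required.
2. Commercial Registration is required → Annual Registration also required.
3. years in business 20 ≤ 23; floor area 12,200 square feet ≤ 12,300 square feet → Commercial Registration required.
4. is a registered nonprofit; floor area 12,200 square feet ≤ 14,200 square feet → Trade License required.
5. Trade License is required → Annual Authorization also required.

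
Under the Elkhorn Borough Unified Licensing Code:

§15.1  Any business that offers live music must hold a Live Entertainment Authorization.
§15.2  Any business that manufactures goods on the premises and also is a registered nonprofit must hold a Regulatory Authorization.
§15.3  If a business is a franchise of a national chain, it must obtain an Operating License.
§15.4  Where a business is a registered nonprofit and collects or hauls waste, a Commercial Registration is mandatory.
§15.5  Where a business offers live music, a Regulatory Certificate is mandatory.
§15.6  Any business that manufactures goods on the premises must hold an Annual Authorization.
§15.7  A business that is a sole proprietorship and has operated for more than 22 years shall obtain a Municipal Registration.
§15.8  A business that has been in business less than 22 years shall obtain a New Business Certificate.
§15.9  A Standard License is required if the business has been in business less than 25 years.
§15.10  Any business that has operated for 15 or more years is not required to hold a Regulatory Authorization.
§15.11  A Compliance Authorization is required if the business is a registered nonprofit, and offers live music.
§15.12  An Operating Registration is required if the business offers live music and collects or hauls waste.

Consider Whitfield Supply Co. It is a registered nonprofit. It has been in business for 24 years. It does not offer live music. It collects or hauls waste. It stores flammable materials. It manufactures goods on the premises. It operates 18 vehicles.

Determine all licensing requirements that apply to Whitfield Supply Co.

§15.1 does not offer live music → Live Entertainment Authorization not required.
§15.2 manufactures goods on the premises; is a registered nonprofit → Regulatory Authorization required.
§15.3 is a registered nonprofit (not: is a franchise of a national chain) → Operating License not required.
§15.4 is a registered nonprofit; collects or hauls waste → Commercial Registration required.
§15.5 does not offer live music → Regulatory Certificate not required.
§15.6 manufactures goods on the premises → Annual Authorization required.
§15.7 is a registered nonprofit (not: is a sole proprietorship); years in business 24 > 22 → Municipal Registration not required.
§15.8 years in business 24 ≥ 22 → New Business Certificate not required.
§15.9 years in business 24 < 25 → Standard License required.
§15.10 years in business 24 ≥ 15 → exempt from Regulatory Authorization.
§15.11 is a registered nonprofit; does not offer live music → Compliance Authorization not required.
§15.12 does not offer live music; collects or hauls waste → Operating Registration not required.

Annual Authorization, Commercial Registration, Standard License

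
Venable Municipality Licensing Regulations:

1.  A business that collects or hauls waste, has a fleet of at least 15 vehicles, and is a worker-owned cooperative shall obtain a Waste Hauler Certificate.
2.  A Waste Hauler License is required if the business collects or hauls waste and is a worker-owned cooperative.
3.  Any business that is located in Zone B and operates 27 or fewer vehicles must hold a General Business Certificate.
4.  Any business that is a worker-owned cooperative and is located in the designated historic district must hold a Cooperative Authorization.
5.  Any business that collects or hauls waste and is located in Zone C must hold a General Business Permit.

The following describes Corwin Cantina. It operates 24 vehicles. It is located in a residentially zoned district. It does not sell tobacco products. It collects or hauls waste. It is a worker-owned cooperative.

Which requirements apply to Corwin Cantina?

Waste Hauler Certificate, Waste Hauler License

1. collects or hauls waste; vehicles 24 ≥ 15; is a worker-owned cooperative → Waste Hauler Certificate required.
2. collects or hauls waste; is a worker-owned cooperative → Waste Hauler License required.
3. is located in a residentially zoned district (not: is located in Zone B); vehicles 24 ≤ 27 → General Business Certificate not required.
4. is a worker-owned cooperative; is located in a residentially zoned district (not: is located in the designated historic district) → Cooperative Authorization not required.
5. collects or hauls waste; is located in a residentially zoned district (not: is located in Zone C) → General Business Permit not required.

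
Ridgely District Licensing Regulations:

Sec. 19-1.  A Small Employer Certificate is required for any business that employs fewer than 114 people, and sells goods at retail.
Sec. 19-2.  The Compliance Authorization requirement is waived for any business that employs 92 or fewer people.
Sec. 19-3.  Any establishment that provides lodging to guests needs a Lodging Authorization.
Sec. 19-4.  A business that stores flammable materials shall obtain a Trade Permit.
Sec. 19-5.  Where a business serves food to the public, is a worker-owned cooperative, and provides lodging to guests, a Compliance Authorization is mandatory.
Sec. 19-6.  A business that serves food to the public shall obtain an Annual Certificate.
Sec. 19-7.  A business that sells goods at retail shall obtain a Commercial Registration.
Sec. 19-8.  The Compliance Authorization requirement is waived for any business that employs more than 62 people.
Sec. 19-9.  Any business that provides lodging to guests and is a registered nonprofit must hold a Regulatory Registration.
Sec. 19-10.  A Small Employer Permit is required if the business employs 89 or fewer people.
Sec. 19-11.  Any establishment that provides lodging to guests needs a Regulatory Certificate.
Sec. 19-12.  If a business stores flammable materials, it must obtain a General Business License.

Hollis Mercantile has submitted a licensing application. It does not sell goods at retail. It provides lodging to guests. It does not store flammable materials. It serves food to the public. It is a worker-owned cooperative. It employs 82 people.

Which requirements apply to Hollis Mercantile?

Annual Certificate, Lodging Authorization, Regulatory Certificate, Small Employer Permit

Sec. 19-1. employees 82 < 114; does not sell goods at retail → Small Employer Certificate not required.
Sec. 19-2. employees 82 ≤ 92 → exempt from Compliance Authorization.
Sec. 19-3. provides lodging to guests → Lodging Authorization required.
Sec. 19-4. does not store flammable materials → Trade Permit not required.
Sec. 19-5. serves food to the public; is a worker-owned cooperative; provides lodging to guests → Compliance Authorization required.
Sec. 19-6. serves food to the public → Annual Certificate required.
Sec. 19-7. does not sell goods at retail → Commercial Registration not required.
Sec. 19-8. employees 82 > 62 → exempt from Compliance Authorization.
Sec. 19-9. provides lodging to guests; is a worker-owned cooperative (not: is a registered nonprofit) → Regulatory Registration not required.
Sec. 19-10. employees 82 ≤ 89 → Small Employer Permit required.
Sec. 19-11. provides lodging to guests → Regulatory Certificate required.
Sec. 19-12. does not store flammable materials → General Business License not required.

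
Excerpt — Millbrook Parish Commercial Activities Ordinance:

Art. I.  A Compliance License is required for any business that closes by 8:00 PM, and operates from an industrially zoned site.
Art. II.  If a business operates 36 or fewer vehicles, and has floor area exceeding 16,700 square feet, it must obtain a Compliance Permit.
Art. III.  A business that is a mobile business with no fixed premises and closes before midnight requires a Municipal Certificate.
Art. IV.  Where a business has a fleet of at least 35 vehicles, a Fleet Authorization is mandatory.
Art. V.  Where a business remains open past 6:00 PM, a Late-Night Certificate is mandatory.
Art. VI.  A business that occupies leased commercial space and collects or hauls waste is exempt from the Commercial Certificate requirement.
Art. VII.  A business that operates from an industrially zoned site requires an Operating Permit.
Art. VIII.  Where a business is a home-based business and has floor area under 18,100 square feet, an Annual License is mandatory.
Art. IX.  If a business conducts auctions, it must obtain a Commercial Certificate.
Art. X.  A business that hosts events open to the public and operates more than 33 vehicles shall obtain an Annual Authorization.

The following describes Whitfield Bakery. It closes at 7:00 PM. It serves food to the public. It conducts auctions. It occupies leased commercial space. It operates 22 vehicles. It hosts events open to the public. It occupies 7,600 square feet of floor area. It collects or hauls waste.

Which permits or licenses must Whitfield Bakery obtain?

Late-Night Certificate

Art. I. closes 7:00 PM, at/before 8:00 PM; occupies leased commercial space (not: operates from an industrially zoned site) → Compliance License not required.
Art. II. vehicles 22 ≤ 36; floor area 7,600 square feet ≤ 16,700 square feet → Compliance Permit not required.
Art. III. occupies leased commercial space (not: is a mobile business with no fixed premises); closes 7:00 PM, at/before midnight → Municipal Certificate not required.
Art. IV. vehicles 22 < 35 → Fleet Authorization not required.
Art. V. closes 7:00 PM, after 6:00 PM → Late-Night Certificate required.
Art. VI. occupies leased commercial space; collects or hauls waste → exempt from Commercial Certificate.
Art. VII. occupies leased commercial space (not: operates from an industrially zoned site) → Operating Permit not required.
Art. VIII. occupies leased commercial space (not: is a home-based business); floor area 7,600 square feet < 18,100 square feet → Annual License not required.
Art. IX. conducts auctions → Commercial Certificate required.
Art. X. hosts events open to the public; vehicles 22 ≤ 33 → Annual Authorization not required.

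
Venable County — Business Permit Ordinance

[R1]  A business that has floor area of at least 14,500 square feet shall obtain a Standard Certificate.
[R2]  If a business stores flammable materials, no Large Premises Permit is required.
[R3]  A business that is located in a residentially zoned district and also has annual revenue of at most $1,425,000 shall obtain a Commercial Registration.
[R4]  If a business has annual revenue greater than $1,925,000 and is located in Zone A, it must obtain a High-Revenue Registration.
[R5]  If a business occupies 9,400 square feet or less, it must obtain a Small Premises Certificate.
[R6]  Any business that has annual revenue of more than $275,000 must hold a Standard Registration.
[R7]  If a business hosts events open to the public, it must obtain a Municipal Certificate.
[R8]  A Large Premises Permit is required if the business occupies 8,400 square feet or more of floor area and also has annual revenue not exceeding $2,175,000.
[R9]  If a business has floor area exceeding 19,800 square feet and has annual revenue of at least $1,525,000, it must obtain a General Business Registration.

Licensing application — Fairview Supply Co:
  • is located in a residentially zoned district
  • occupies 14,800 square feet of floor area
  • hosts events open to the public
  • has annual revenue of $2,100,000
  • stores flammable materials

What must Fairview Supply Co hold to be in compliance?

[R1] floor area 14,800 square feet ≥ 14,500 square feet → Standard Certificate required.
[R2] stores flammable materials → exempt from Large Premises Permit.
[R3] is located in a residentially zoned district; revenue $2,100,000 > $1,425,000 → Commercial Registration not required.
[R4] revenue $2,100,000 > $1,925,000; is located in a residentially zoned district (not: is located in Zone A) → High-Revenue Registration not required.
[R5] floor area 14,800 square feet > 9,400 square feet → Small Premises Certificate not required.
[R6] revenue $2,100,000 > $275,000 → Standard Registration required.
[R7] hosts events open to the public → Municipal Certificate required.
[R8] floor area 14,800 square feet ≥ 8,400 square feet; revenue $2,100,000 ≤ $2,175,000 → Large Premises Permit required.
[R9] floor area 14,800 square feet ≤ 19,800 square feet; revenue $2,100,000 ≥ $1,525,000 → General Business Registration not required.

Municipal Certificate, Standard Certificate, Standard Registration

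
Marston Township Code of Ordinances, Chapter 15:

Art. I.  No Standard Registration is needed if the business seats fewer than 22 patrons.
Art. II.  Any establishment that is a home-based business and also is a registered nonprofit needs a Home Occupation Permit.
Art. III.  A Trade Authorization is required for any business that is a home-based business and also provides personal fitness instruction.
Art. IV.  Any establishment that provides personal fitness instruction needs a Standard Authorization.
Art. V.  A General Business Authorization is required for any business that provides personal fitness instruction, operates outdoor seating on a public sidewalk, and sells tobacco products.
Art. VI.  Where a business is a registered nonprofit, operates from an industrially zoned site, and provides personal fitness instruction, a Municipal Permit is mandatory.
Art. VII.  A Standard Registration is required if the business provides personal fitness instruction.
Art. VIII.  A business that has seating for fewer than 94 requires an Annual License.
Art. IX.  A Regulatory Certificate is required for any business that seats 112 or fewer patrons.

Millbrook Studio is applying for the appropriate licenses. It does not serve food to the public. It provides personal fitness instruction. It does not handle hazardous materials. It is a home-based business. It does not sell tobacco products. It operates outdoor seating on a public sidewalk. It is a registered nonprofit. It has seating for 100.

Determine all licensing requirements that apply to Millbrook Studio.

Art. I. seating 100 ≥ 22 → Standard Registration exemption does not apply.
Art. II. is a home-based business; is a registered nonprofit → Home Occupation Permit required.
Art. III. is a home-based business; provides personal fitness instruction → Trade Authorization required.
Art. IV. provides personal fitness instruction → Standard Authorization required.
Art. V. provides personal fitness instruction; operates outdoor seating on a public sidewalk; does not sell tobacco products → General Business Authorization not required.
Art. VI. is a registered nonprofit; is a home-based business (not: operates from an industrially zoned site); provides personal fitness instruction → Municipal Permit not required.
Art. VII. provides personal fitness instruction → Standard Registration required.
Art. VIII. seating 100 ≥ 94 → Annual License not required.
Art. IX. seating 100 ≤ 112 → Regulatory Certificate required.

Home Occupation Permit, Regulatory Certificate, Standard Authorization, Standard Registration, Trade Authorization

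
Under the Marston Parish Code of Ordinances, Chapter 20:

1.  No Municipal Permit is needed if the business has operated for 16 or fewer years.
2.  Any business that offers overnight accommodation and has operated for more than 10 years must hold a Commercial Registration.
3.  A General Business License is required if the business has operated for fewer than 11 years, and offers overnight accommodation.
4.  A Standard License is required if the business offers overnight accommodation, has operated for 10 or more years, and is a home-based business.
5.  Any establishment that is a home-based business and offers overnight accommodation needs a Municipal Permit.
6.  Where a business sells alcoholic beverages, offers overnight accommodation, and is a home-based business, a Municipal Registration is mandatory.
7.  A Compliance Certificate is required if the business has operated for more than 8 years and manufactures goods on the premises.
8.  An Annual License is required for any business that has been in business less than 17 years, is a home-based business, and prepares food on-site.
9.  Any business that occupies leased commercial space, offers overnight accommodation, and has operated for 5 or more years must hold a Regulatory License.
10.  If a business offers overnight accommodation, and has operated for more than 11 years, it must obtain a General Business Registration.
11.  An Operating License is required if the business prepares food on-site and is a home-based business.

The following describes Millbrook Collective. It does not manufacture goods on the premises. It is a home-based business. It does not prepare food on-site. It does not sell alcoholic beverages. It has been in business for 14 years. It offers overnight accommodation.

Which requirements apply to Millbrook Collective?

Commercial Registration, General Business Registration, Standard License

1. years in business 14 ≤ 16 → exempt from Municipal Permit.
2. offers overnight accommodation; years in business 14 > 10 → Commercial Registration required.
3. years in business 14 ≥ 11; offers overnight accommodation → General Business License not required.
4. offers overnight accommodation; years in business 14 ≥ 10; is a home-based business → Standard License required.
5. is a home-based business; offers overnight accommodation → Municipal Permit required.
6. does not sell alcoholic beverages; offers overnight accommodation; is a home-based business → Municipal Registration not required.
7. years in business 14 > 8; does not manufacture goods on the premises → Compliance Certificate not required.
8. years in business 14 < 17; is a home-based business; does not prepare food on-site → Annual License not required.
9. is a home-based business (not: occupies leased commercial space); offers overnight accommodation; years in business 14 ≥ 5 → Regulatory License not required.
10. offers overnight accommodation; years in business 14 > 11 → General Business Registration required.
11. does not prepare food on-site; is a home-based business → Operating License not required.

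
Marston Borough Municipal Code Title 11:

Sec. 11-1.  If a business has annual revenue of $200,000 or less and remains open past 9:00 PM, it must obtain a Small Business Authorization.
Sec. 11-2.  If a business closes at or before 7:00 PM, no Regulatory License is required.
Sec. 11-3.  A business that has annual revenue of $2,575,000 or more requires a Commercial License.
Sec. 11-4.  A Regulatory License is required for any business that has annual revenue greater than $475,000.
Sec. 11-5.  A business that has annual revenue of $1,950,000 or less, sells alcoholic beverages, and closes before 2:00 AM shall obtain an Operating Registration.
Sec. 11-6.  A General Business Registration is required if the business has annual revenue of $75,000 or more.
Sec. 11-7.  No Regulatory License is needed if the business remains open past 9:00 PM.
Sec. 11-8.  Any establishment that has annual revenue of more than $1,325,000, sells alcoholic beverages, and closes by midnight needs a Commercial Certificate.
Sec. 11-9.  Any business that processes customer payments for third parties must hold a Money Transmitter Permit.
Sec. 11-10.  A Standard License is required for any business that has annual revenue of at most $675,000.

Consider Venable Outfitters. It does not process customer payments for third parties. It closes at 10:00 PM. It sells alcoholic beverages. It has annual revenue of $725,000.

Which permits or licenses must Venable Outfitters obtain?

Sec. 11-1. revenue $725,000 > $200,000; closes 10:00 PM, after 9:00 PM → Small Business Authorization not required.
Sec. 11-2. closes 10:00 PM, after 7:00 PM → Regulatory License exemption does not apply.
Sec. 11-3. revenue $725,000 < $2,575,000 → Commercial License not required.
Sec. 11-4. revenue $725,000 > $475,000 → Regulatory License required.
Sec. 11-5. revenue $725,000 ≤ $1,950,000; sells alcoholic beverages; closes 10:00 PM, at/before 2:00 AM → Operating Registration required.
Sec. 11-6. revenue $725,000 ≥ $75,000 → General Business Registration required.
Sec. 11-7. closes 10:00 PM, after 9:00 PM → exempt from Regulatory License.
Sec. 11-8. revenue $725,000 ≤ $1,325,000; sells alcoholic beverages; closes 10:00 PM, at/before midnight → Commercial Certificate not required.
Sec. 11-9. does not process customer payments for third parties → Money Transmitter Permit not required.
Sec. 11-10. revenue $725,000 > $675,000 → Standard License not required.

General Business Registration, Operating Registration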